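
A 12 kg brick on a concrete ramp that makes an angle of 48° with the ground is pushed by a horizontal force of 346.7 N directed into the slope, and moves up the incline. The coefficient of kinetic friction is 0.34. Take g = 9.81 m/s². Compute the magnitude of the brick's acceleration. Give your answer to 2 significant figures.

2.5 m/s²

The horizontal push has components F cos 48° = 346.7 × 0.6691 = 231.977 N up the incline and F sin 48° = 346.7 × 0.7431 = 257.633 N pressing into the surface.
The normal force is therefore N = mg cos 48° + F sin 48° = 78.766 + 257.633 = 336.399 N, and kinetic friction down the slope is μN = 0.34 × 336.399 = 114.376 N.
Along the incline: F cos 48° − mg sin 48° − μN = ma, so 231.977 − 87.478 − 114.376 = 12 a, giving a = 2.5103 m/s².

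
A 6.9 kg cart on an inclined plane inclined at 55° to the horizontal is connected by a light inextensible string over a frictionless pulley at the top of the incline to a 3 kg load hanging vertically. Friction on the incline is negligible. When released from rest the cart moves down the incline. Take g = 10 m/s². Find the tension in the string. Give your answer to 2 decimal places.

For the cart on the incline: the weight component along the slope is m₁g sin 55° = 6.9 × 10 × 0.8192 = 56.525 N and the normal force is N = m₁g cos 55° = 39.577 N.
Newton's second law for the cart (down-slope positive): 56.525 − T = 6.9 a. For the hanging load (upward positive): T − 3 × 10 = 3 a.
Adding the two equations eliminates T: 26.525 = 9.9 a, so a = 2.6793 m/s².
Then from the hanging load's equation, T = 3 × (10 + 2.6793) = 38.038 N.

38.04 N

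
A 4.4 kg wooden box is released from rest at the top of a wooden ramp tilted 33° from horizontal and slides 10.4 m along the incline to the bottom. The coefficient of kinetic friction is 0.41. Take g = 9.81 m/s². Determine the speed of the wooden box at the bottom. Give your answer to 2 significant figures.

The weight component along the incline is mg sin 33° = 23.509 N and the normal force is N = mg cos 33° = 36.200 N.
Friction up the slope is f = μN = 0.41 × 36.200 = 14.842 N, so the net downslope force is 23.509 − 14.842 = 8.667 N and a = 8.667 / 4.4 = 1.9698 m/s².
Starting from rest over a distance of 10.4 m, v² = 2aL = 2 × 1.9698 × 10.4 = 40.9718, so v = 6.4009 m/s.

6.4 m/s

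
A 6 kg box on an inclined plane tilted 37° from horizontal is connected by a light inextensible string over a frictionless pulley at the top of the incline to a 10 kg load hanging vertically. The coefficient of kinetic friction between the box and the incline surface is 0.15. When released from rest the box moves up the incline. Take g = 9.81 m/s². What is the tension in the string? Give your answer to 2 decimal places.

For the box on the incline: the weight component along the slope is m₁g sin 37° = 6 × 9.81 × 0.6018 = 35.422 N and the normal force is N = m₁g cos 37° = 47.008 N.
Kinetic friction opposes the box's motion up the incline: f = μN = 0.15 × 47.008 = 7.051 N acting down the slope.
Newton's second law for the box (up-slope positive): T − 35.422 − 7.051 = 6 a. For the hanging load (downward positive): 10 × 9.81 − T = 10 a.
Adding the two equations eliminates T: 55.627 = 16 a, so a = 3.4767 m/s².
Then from the hanging load's equation, T = 10 × (9.81 − 3.4767) = 63.333 N.

63.33 N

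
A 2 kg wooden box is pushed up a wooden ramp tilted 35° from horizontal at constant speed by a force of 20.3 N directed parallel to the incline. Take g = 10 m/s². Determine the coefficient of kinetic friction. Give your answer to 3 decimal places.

0.539

At constant speed ΣF = 0 along the incline. The applied 20.3 N acts up the slope; the weight component mg sin 35° = 11.472 N and kinetic friction μN both act down the slope.
So 20.3 = 11.472 + μ × 16.383, giving μ = (20.3 − 11.472) / 16.383 = 0.5389.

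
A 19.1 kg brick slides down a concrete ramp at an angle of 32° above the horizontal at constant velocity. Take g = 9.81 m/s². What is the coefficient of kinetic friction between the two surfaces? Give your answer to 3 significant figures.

0.625

At constant velocity the net force along the incline is zero: mg sin 32° = μ mg cos 32°.
So μ = tan 32° = 0.5299 / 0.8480 = 0.6249.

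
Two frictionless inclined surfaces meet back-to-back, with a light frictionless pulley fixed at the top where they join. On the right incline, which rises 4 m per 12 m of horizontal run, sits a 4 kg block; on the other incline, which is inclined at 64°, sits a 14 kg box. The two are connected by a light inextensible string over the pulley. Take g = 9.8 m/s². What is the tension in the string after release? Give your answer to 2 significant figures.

37 N

Resolve each weight along its own incline: the 4 kg mass has component 4 × 9.8 × sin 18.43° = 12.396 N down its slope, and the 14 kg mass has 14 × 9.8 × sin 64° = 123.315 N down its slope.
The 14 kg side's 123.315 N exceeds the other side's 12.396 N, so that mass slides down and the 4 kg mass slides up. Taking that direction as positive, Newton's second law for the whole system gives 123.315 − 12.396 = (4 + 14) a, so a = 110.919 / 18 = 6.1622 m/s².
For the 4 kg mass (up-slope positive): T − 12.396 = 4 × 6.1622, so T = 37.045 N.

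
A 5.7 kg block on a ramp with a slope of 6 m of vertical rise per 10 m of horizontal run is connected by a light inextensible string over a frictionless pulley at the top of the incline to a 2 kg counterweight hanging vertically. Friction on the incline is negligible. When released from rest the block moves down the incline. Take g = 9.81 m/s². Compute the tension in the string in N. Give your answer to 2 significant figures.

For the block on the incline: the weight component along the slope is m₁g sin 30.96° = 5.7 × 9.81 × 0.5145 = 28.769 N and the normal force is N = m₁g cos 30.96° = 47.948 N.
Newton's second law for the block (down-slope positive): 28.769 − T = 5.7 a. For the hanging counterweight (upward positive): T − 2 × 9.81 = 2 a.
Adding the two equations eliminates T: 9.149 = 7.7 a, so a = 1.1882 m/s².
Then from the hanging counterweight's equation, T = 2 × (9.81 + 1.1882) = 21.996 N.

22 N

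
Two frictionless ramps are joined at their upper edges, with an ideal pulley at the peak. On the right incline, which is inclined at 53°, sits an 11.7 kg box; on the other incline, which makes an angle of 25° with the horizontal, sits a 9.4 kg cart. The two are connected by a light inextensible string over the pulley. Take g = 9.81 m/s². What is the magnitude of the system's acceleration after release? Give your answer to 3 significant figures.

Resolve each weight along its own incline: the 11.7 kg mass has component 11.7 × 9.81 × sin 53° = 91.665 N down its slope, and the 9.4 kg mass has 9.4 × 9.81 × sin 25° = 38.971 N down its slope.
The 11.7 kg side's 91.665 N exceeds the other side's 38.971 N, so that mass slides down and the 9.4 kg mass slides up. Taking that direction as positive, Newton's second law for the whole system gives 91.665 − 38.971 = (11.7 + 9.4) a, so a = 52.694 / 21.1 = 2.4973 m/s².

2.50 m/s²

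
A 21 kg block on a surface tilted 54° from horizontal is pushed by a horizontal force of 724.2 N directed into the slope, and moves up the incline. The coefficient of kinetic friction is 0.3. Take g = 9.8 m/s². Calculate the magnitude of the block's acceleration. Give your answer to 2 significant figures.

2.2 m/s²

The horizontal push has components F cos 54° = 724.2 × 0.5878 = 425.685 N up the incline and F sin 54° = 724.2 × 0.8090 = 585.878 N pressing into the surface.
The normal force is therefore N = mg cos 54° + F sin 54° = 120.969 + 585.878 = 706.847 N, and kinetic friction down the slope is μN = 0.3 × 706.847 = 212.054 N.
Along the incline: F cos 54° − mg sin 54° − μN = ma, so 425.685 − 166.492 − 212.054 = 21 a, giving a = 2.2447 m/s².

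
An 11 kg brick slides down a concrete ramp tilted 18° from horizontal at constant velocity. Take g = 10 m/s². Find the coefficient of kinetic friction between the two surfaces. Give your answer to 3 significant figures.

0.325

At constant velocity the net force along the incline is zero: mg sin 18° = μ mg cos 18°.
So μ = tan 18° = 0.3090 / 0.9511 = 0.3249.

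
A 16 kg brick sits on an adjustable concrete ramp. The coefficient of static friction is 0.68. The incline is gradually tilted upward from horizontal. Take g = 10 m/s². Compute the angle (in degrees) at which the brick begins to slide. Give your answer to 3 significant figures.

34.2°

At the threshold of sliding, static friction is at its maximum μ_s N and exactly balances the weight component along the incline: mg sin θ = μ_s mg cos θ.
Hence tan θ = μ_s = 0.68, so θ = arctan(0.68) = 34.2157°.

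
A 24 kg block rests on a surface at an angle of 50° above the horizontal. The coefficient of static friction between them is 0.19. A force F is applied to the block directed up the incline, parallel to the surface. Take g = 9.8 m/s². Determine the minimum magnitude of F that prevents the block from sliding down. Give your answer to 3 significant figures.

The normal force is N = mg cos 50° = 151.184 N. With F at its minimum the block is on the verge of sliding down, so static friction is at its maximum μ_s N = 0.19 × 151.184 = 28.725 N and acts up the slope.
Equilibrium along the incline: F + μ_s N = mg sin 50°, so F = 180.174 − 28.725 = 151.449 N.

151 N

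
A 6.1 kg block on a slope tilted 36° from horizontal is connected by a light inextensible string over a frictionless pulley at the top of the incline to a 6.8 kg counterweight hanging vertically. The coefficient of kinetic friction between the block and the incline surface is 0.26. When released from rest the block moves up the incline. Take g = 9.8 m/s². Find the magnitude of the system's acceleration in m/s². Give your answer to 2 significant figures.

For the block on the incline: the weight component along the slope is m₁g sin 36° = 6.1 × 9.8 × 0.5878 = 35.139 N and the normal force is N = m₁g cos 36° = 48.363 N.
Kinetic friction opposes the block's motion up the incline: f = μN = 0.26 × 48.363 = 12.574 N acting down the slope.
Newton's second law for the block (up-slope positive): T − 35.139 − 12.574 = 6.1 a. For the hanging counterweight (downward positive): 6.8 × 9.8 − T = 6.8 a.
Adding the two equations eliminates T: 18.927 = 12.9 a, so a = 1.4672 m/s².

1.5 m/s²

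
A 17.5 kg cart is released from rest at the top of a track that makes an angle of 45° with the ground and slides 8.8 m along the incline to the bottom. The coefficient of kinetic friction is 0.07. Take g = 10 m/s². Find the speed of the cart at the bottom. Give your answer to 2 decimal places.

10.76 m/s

The weight component along the incline is mg sin 45° = 123.744 N and the normal force is N = mg cos 45° = 123.744 N.
Friction up the slope is f = μN = 0.07 × 123.744 = 8.662 N, so the net downslope force is 123.744 − 8.662 = 115.082 N and a = 115.082 / 17.5 = 6.5761 m/s².
Starting from rest over a distance of 8.8 m, v² = 2aL = 2 × 6.5761 × 8.8 = 115.7394, so v = 10.7582 m/s.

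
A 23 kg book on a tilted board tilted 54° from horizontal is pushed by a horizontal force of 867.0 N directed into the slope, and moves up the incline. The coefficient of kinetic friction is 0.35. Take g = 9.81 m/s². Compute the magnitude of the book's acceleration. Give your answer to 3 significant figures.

1.53 m/s²

The horizontal push has components F cos 54° = 867.0 × 0.5878 = 509.623 N up the incline and F sin 54° = 867.0 × 0.8090 = 701.403 N pressing into the surface.
The normal force is therefore N = mg cos 54° + F sin 54° = 132.625 + 701.403 = 834.028 N, and kinetic friction down the slope is μN = 0.35 × 834.028 = 291.910 N.
Along the incline: F cos 54° − mg sin 54° − μN = ma, so 509.623 − 182.535 − 291.910 = 23 a, giving a = 1.5295 m/s².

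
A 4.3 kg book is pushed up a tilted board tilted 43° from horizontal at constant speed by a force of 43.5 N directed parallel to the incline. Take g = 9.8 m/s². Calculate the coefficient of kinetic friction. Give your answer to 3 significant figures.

0.479

At constant speed ΣF = 0 along the incline. The applied 43.5 N acts up the slope; the weight component mg sin 43° = 28.739 N and kinetic friction μN both act down the slope.
So 43.5 = 28.739 + μ × 30.819, giving μ = (43.5 − 28.739) / 30.819 = 0.4790.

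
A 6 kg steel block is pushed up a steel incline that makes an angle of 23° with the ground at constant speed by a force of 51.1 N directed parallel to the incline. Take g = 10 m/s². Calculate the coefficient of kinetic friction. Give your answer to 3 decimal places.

At constant speed ΣF = 0 along the incline. The applied 51.1 N acts up the slope; the weight component mg sin 23° = 23.444 N and kinetic friction μN both act down the slope.
So 51.1 = 23.444 + μ × 55.230, giving μ = (51.1 − 23.444) / 55.230 = 0.5007.

0.501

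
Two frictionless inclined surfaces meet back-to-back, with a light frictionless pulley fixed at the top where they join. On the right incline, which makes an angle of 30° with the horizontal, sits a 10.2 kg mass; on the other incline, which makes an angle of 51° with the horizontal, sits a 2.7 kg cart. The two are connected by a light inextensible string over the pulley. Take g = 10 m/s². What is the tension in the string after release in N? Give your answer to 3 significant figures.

Resolve each weight along its own incline: the 10.2 kg mass has component 10.2 × 10 × sin 30° = 51.000 N down its slope, and the 2.7 kg mass has 2.7 × 10 × sin 51° = 20.983 N down its slope.
The 10.2 kg side's 51.000 N exceeds the other side's 20.983 N, so that mass slides down and the 2.7 kg mass slides up. Taking that direction as positive, Newton's second law for the whole system gives 51.000 − 20.983 = (10.2 + 2.7) a, so a = 30.017 / 12.9 = 2.3269 m/s².
For the 2.7 kg mass (up-slope positive): T − 20.983 = 2.7 × 2.3269, so T = 27.266 N.

27.3 N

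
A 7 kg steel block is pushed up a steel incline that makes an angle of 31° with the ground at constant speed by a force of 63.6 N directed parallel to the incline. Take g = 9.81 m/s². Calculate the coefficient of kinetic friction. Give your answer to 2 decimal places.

0.48

At constant speed ΣF = 0 along the incline. The applied 63.6 N acts up the slope; the weight component mg sin 31° = 35.368 N and kinetic friction μN both act down the slope.
So 63.6 = 35.368 + μ × 58.862, giving μ = (63.6 − 35.368) / 58.862 = 0.4796.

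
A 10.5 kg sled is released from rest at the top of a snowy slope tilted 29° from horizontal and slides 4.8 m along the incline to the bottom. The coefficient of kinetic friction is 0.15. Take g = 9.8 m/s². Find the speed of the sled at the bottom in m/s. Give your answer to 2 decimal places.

The weight component along the incline is mg sin 29° = 49.887 N and the normal force is N = mg cos 29° = 89.998 N.
Friction up the slope is f = μN = 0.15 × 89.998 = 13.500 N, so the net downslope force is 49.887 − 13.500 = 36.387 N and a = 36.387 / 10.5 = 3.4654 m/s².
Starting from rest over a distance of 4.8 m, v² = 2aL = 2 × 3.4654 × 4.8 = 33.2678, so v = 5.7678 m/s.

5.77 m/s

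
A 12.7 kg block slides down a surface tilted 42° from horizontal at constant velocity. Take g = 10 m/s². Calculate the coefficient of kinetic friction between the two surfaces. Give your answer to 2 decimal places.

At constant velocity the net force along the incline is zero: mg sin 42° = μ mg cos 42°.
So μ = tan 42° = 0.6691 / 0.7431 = 0.9004.

0.90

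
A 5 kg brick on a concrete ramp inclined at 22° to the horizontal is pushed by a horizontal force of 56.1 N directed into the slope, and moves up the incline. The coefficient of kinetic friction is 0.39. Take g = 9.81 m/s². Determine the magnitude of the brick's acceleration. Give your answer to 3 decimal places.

The horizontal push has components F cos 22° = 56.1 × 0.9272 = 52.016 N up the incline and F sin 22° = 56.1 × 0.3746 = 21.015 N pressing into the surface.
The normal force is therefore N = mg cos 22° + F sin 22° = 45.479 + 21.015 = 66.494 N, and kinetic friction down the slope is μN = 0.39 × 66.494 = 25.933 N.
Along the incline: F cos 22° − mg sin 22° − μN = ma, so 52.016 − 18.374 − 25.933 = 5 a, giving a = 1.5418 m/s².

1.542 m/s²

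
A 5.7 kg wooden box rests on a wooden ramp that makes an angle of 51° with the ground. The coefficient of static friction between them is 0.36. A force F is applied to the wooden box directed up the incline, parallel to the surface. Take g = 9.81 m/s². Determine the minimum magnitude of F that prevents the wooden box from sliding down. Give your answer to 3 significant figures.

The normal force is N = mg cos 51° = 35.190 N. With F at its minimum the wooden box is on the verge of sliding down, so static friction is at its maximum μ_s N = 0.36 × 35.190 = 12.668 N and acts up the slope.
Equilibrium along the incline: F + μ_s N = mg sin 51°, so F = 43.456 − 12.668 = 30.788 N.

30.8 N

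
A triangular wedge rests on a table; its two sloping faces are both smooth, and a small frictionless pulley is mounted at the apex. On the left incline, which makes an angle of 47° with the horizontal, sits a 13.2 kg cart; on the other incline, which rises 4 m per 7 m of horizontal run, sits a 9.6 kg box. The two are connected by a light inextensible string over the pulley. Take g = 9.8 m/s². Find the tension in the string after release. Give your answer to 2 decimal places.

66.86 N

Resolve each weight along its own incline: the 13.2 kg mass has component 13.2 × 9.8 × sin 47° = 94.608 N down its slope, and the 9.6 kg mass has 9.6 × 9.8 × sin 29.74° = 46.677 N down its slope.
The 13.2 kg side's 94.608 N exceeds the other side's 46.677 N, so that mass slides down and the 9.6 kg mass slides up. Taking that direction as positive, Newton's second law for the whole system gives 94.608 − 46.677 = (13.2 + 9.6) a, so a = 47.931 / 22.8 = 2.1022 m/s².
For the 9.6 kg mass (up-slope positive): T − 46.677 = 9.6 × 2.1022, so T = 66.858 N.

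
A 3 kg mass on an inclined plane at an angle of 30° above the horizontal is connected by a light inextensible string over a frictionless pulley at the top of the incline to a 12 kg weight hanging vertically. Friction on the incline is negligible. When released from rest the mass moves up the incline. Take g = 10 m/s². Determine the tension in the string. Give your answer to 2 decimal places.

For the mass on the incline: the weight component along the slope is m₁g sin 30° = 3 × 10 × 0.5000 = 15.000 N and the normal force is N = m₁g cos 30° = 25.981 N.
Newton's second law for the mass (up-slope positive): T − 15.000 = 3 a. For the hanging weight (downward positive): 12 × 10 − T = 12 a.
Adding the two equations eliminates T: 105.000 = 15 a, so a = 7.0000 m/s².
Then from the hanging weight's equation, T = 12 × (10 − 7.0000) = 36.000 N.

36.00 N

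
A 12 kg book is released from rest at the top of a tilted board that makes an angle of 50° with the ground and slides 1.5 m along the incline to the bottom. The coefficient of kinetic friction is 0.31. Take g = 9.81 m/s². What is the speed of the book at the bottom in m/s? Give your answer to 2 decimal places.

The weight component along the incline is mg sin 50° = 90.179 N and the normal force is N = mg cos 50° = 75.669 N.
Friction up the slope is f = μN = 0.31 × 75.669 = 23.457 N, so the net downslope force is 90.179 − 23.457 = 66.722 N and a = 66.722 / 12 = 5.5602 m/s².
Starting from rest over a distance of 1.5 m, v² = 2aL = 2 × 5.5602 × 1.5 = 16.6806, so v = 4.0842 m/s.

4.08 m/s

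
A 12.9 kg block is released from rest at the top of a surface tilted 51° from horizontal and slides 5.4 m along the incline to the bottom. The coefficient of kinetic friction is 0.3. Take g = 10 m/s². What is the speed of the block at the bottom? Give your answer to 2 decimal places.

The weight component along the incline is mg sin 51° = 100.252 N and the normal force is N = mg cos 51° = 81.182 N.
Friction up the slope is f = μN = 0.3 × 81.182 = 24.355 N, so the net downslope force is 100.252 − 24.355 = 75.897 N and a = 75.897 / 12.9 = 5.8835 m/s².
Starting from rest over a distance of 5.4 m, v² = 2aL = 2 × 5.8835 × 5.4 = 63.5418, so v = 7.9713 m/s.

7.97 m/s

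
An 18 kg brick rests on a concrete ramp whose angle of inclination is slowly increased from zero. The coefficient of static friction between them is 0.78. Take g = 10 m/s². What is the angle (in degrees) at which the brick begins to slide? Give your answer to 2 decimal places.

37.95°

At the threshold of sliding, static friction is at its maximum μ_s N and exactly balances the weight component along the incline: mg sin θ = μ_s mg cos θ.
Hence tan θ = μ_s = 0.78, so θ = arctan(0.78) = 37.9542°.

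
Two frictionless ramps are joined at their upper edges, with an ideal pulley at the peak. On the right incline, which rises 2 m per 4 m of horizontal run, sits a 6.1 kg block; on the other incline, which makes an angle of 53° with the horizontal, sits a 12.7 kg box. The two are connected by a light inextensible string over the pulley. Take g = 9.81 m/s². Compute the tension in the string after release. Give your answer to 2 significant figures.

50 N

Resolve each weight along its own incline: the 6.1 kg mass has component 6.1 × 9.81 × sin 26.57° = 26.762 N down its slope, and the 12.7 kg mass has 12.7 × 9.81 × sin 53° = 99.500 N down its slope.
The 12.7 kg side's 99.500 N exceeds the other side's 26.762 N, so that mass slides down and the 6.1 kg mass slides up. Taking that direction as positive, Newton's second law for the whole system gives 99.500 − 26.762 = (6.1 + 12.7) a, so a = 72.738 / 18.8 = 3.8690 m/s².
For the 6.1 kg mass (up-slope positive): T − 26.762 = 6.1 × 3.8690, so T = 50.363 N.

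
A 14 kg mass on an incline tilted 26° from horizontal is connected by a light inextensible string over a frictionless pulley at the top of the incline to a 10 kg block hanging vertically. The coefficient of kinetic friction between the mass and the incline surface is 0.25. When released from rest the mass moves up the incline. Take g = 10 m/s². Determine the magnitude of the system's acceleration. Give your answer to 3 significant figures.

0.299 m/s²

For the mass on the incline: the weight component along the slope is m₁g sin 26° = 14 × 10 × 0.4384 = 61.376 N and the normal force is N = m₁g cos 26° = 125.831 N.
Kinetic friction opposes the mass's motion up the incline: f = μN = 0.25 × 125.831 = 31.458 N acting down the slope.
Newton's second law for the mass (up-slope positive): T − 61.376 − 31.458 = 14 a. For the hanging block (downward positive): 10 × 10 − T = 10 a.
Adding the two equations eliminates T: 7.166 = 24 a, so a = 0.2986 m/s².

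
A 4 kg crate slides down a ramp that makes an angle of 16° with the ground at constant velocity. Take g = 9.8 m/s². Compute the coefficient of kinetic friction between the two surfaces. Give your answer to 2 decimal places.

0.29

At constant velocity the net force along the incline is zero: mg sin 16° = μ mg cos 16°.
So μ = tan 16° = 0.2756 / 0.9613 = 0.2867.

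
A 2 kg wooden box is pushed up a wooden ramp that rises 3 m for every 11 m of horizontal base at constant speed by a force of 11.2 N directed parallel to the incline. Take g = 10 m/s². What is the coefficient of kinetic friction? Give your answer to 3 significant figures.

At constant speed ΣF = 0 along the incline. The applied 11.2 N acts up the slope; the weight component mg sin 15.26° = 5.262 N and kinetic friction μN both act down the slope.
So 11.2 = 5.262 + μ × 19.295, giving μ = (11.2 − 5.262) / 19.295 = 0.3077.

0.308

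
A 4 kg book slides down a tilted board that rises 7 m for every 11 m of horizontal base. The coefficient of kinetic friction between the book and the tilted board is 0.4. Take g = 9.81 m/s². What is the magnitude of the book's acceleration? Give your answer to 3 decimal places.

1.956 m/s²

Resolving the weight along the incline: the component pulling the book down the slope is mg sin 32.47° = 4 × 9.81 × 0.5369 = 21.068 N, and the normal force is N = mg cos 32.47° = 4 × 9.81 × 0.8437 = 33.107 N.
Kinetic friction acts up the slope with magnitude f = μN = 0.4 × 33.107 = 13.243 N.
Net force along the incline is 21.068 − 13.243 = 7.825 N, so a = 7.825 / 4 = 1.9563 m/s².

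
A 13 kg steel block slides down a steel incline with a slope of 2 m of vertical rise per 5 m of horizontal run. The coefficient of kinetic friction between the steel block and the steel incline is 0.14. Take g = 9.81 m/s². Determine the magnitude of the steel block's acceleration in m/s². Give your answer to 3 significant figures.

Resolving the weight along the incline: the component pulling the steel block down the slope is mg sin 21.80° = 13 × 9.81 × 0.3714 = 47.365 N, and the normal force is N = mg cos 21.80° = 13 × 9.81 × 0.9285 = 118.412 N.
Kinetic friction acts up the slope with magnitude f = μN = 0.14 × 118.412 = 16.578 N.
Net force along the incline is 47.365 − 16.578 = 30.787 N, so a = 30.787 / 13 = 2.3682 m/s².

2.37 m/s²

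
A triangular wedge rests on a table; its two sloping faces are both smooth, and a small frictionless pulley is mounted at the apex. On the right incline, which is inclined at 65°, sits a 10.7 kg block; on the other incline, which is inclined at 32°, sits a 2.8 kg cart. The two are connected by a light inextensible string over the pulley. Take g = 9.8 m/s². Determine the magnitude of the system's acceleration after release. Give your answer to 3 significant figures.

5.96 m/s²

Resolve each weight along its own incline: the 10.7 kg mass has component 10.7 × 9.8 × sin 65° = 95.035 N down its slope, and the 2.8 kg mass has 2.8 × 9.8 × sin 32° = 14.541 N down its slope.
The 10.7 kg side's 95.035 N exceeds the other side's 14.541 N, so that mass slides down and the 2.8 kg mass slides up. Taking that direction as positive, Newton's second law for the whole system gives 95.035 − 14.541 = (10.7 + 2.8) a, so a = 80.494 / 13.5 = 5.9625 m/s².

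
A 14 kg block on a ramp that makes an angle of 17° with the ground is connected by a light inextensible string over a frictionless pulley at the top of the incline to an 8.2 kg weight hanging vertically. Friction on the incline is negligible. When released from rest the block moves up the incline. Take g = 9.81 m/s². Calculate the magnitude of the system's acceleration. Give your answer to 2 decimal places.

For the block on the incline: the weight component along the slope is m₁g sin 17° = 14 × 9.81 × 0.2924 = 40.158 N and the normal force is N = m₁g cos 17° = 131.339 N.
Newton's second law for the block (up-slope positive): T − 40.158 = 14 a. For the hanging weight (downward positive): 8.2 × 9.81 − T = 8.2 a.
Adding the two equations eliminates T: 40.284 = 22.2 a, so a = 1.8146 m/s².

1.81 m/s²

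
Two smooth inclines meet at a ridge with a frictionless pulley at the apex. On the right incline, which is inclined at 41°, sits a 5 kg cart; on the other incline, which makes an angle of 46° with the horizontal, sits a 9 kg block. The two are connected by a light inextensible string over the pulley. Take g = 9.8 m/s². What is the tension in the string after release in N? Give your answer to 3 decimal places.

Resolve each weight along its own incline: the 5 kg mass has component 5 × 9.8 × sin 41° = 32.147 N down its slope, and the 9 kg mass has 9 × 9.8 × sin 46° = 63.446 N down its slope.
The 9 kg side's 63.446 N exceeds the other side's 32.147 N, so that mass slides down and the 5 kg mass slides up. Taking that direction as positive, Newton's second law for the whole system gives 63.446 − 32.147 = (5 + 9) a, so a = 31.299 / 14 = 2.2356 m/s².
For the 5 kg mass (up-slope positive): T − 32.147 = 5 × 2.2356, so T = 43.325 N.

43.325 N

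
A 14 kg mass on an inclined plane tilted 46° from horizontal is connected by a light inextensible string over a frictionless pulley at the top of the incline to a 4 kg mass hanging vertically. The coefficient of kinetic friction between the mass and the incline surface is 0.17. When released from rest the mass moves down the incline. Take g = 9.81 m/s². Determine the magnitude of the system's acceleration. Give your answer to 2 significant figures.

For the mass on the incline: the weight component along the slope is m₁g sin 46° = 14 × 9.81 × 0.7193 = 98.789 N and the normal force is N = m₁g cos 46° = 95.404 N.
Kinetic friction opposes the mass's motion down the incline: f = μN = 0.17 × 95.404 = 16.219 N acting up the slope.
Newton's second law for the mass (down-slope positive): 98.789 − 16.219 − T = 14 a. For the hanging mass (upward positive): T − 4 × 9.81 = 4 a.
Adding the two equations eliminates T: 43.330 = 18 a, so a = 2.4072 m/s².

2.4 m/s²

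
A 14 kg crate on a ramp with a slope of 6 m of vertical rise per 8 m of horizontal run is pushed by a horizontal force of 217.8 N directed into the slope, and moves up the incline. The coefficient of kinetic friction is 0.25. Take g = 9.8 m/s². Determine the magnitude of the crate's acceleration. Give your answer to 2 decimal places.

The horizontal push has components F cos 36.87° = 217.8 × 0.8000 = 174.240 N up the incline and F sin 36.87° = 217.8 × 0.6000 = 130.680 N pressing into the surface.
The normal force is therefore N = mg cos 36.87° + F sin 36.87° = 109.760 + 130.680 = 240.440 N, and kinetic friction down the slope is μN = 0.25 × 240.440 = 60.110 N.
Along the incline: F cos 36.87° − mg sin 36.87° − μN = ma, so 174.240 − 82.320 − 60.110 = 14 a, giving a = 2.2721 m/s².

2.27 m/s²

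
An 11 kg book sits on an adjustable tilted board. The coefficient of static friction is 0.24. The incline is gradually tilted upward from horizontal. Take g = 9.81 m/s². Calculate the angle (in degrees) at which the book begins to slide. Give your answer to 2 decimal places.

At the threshold of sliding, static friction is at its maximum μ_s N and exactly balances the weight component along the incline: mg sin θ = μ_s mg cos θ.
Hence tan θ = μ_s = 0.24, so θ = arctan(0.24) = 13.4957°.

13.50°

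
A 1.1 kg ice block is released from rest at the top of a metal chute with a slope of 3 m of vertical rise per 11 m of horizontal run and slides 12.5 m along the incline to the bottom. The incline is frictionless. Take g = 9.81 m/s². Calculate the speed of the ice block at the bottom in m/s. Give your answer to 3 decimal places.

8.033 m/s

The weight component along the incline is mg sin 15.26° = 2.839 N and the normal force is N = mg cos 15.26° = 10.411 N.
With no friction, a = g sin 15.26° = 2.5812 m/s².
Starting from rest over a distance of 12.5 m, v² = 2aL = 2 × 2.5812 × 12.5 = 64.5300, so v = 8.0331 m/s.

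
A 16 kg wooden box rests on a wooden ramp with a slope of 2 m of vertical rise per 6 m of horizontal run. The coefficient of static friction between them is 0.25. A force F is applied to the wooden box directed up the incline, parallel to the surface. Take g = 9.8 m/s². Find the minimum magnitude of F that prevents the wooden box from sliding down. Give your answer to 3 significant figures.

12.4 N

The normal force is N = mg cos 18.43° = 148.754 N. With F at its minimum the wooden box is on the verge of sliding down, so static friction is at its maximum μ_s N = 0.25 × 148.754 = 37.188 N and acts up the slope.
Equilibrium along the incline: F + μ_s N = mg sin 18.43°, so F = 49.585 − 37.188 = 12.397 N.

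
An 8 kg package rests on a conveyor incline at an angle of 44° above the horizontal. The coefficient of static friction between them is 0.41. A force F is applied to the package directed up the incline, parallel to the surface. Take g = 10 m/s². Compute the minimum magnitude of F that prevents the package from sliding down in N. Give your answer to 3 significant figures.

The normal force is N = mg cos 44° = 57.547 N. With F at its minimum the package is on the verge of sliding down, so static friction is at its maximum μ_s N = 0.41 × 57.547 = 23.594 N and acts up the slope.
Equilibrium along the incline: F + μ_s N = mg sin 44°, so F = 55.573 − 23.594 = 31.979 N.

32.0 N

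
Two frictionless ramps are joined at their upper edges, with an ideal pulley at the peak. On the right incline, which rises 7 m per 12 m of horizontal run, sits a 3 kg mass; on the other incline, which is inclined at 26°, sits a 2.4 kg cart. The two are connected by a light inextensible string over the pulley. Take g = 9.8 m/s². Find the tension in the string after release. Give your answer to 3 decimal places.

12.312 N

Resolve each weight along its own incline: the 3 kg mass has component 3 × 9.8 × sin 30.26° = 14.814 N down its slope, and the 2.4 kg mass has 2.4 × 9.8 × sin 26° = 10.310 N down its slope.
The 3 kg side's 14.814 N exceeds the other side's 10.310 N, so that mass slides down and the 2.4 kg mass slides up. Taking that direction as positive, Newton's second law for the whole system gives 14.814 − 10.310 = (3 + 2.4) a, so a = 4.504 / 5.4 = 0.8341 m/s².
For the 2.4 kg mass (up-slope positive): T − 10.310 = 2.4 × 0.8341, so T = 12.312 N.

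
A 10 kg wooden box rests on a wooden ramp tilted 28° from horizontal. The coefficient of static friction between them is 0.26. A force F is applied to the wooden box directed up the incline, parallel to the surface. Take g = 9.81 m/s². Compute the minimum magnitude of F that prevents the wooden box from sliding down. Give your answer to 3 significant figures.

The normal force is N = mg cos 28° = 86.617 N. With F at its minimum the wooden box is on the verge of sliding down, so static friction is at its maximum μ_s N = 0.26 × 86.617 = 22.520 N and acts up the slope.
Equilibrium along the incline: F + μ_s N = mg sin 28°, so F = 46.055 − 22.520 = 23.535 N.

23.5 N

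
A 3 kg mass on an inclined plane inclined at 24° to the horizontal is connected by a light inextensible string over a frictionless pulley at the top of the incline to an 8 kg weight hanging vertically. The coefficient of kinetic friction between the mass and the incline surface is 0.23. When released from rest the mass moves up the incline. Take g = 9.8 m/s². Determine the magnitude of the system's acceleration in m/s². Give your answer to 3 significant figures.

5.48 m/s²

For the mass on the incline: the weight component along the slope is m₁g sin 24° = 3 × 9.8 × 0.4067 = 11.957 N and the normal force is N = m₁g cos 24° = 26.858 N.
Kinetic friction opposes the mass's motion up the incline: f = μN = 0.23 × 26.858 = 6.177 N acting down the slope.
Newton's second law for the mass (up-slope positive): T − 11.957 − 6.177 = 3 a. For the hanging weight (downward positive): 8 × 9.8 − T = 8 a.
Adding the two equations eliminates T: 60.266 = 11 a, so a = 5.4787 m/s².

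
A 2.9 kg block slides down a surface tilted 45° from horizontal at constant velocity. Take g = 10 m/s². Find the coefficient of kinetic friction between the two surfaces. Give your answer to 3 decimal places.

1.000

At constant velocity the net force along the incline is zero: mg sin 45° = μ mg cos 45°.
So μ = tan 45° = 0.7071 / 0.7071 = 1.0000.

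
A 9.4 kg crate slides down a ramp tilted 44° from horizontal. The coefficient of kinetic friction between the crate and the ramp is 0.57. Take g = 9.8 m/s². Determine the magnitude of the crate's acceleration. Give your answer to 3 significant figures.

Resolving the weight along the incline: the component pulling the crate down the slope is mg sin 44° = 9.4 × 9.8 × 0.6947 = 63.996 N, and the normal force is N = mg cos 44° = 9.4 × 9.8 × 0.7193 = 66.262 N.
Kinetic friction acts up the slope with magnitude f = μN = 0.57 × 66.262 = 37.769 N.
Net force along the incline is 63.996 − 37.769 = 26.227 N, so a = 26.227 / 9.4 = 2.7901 m/s².

2.79 m/s²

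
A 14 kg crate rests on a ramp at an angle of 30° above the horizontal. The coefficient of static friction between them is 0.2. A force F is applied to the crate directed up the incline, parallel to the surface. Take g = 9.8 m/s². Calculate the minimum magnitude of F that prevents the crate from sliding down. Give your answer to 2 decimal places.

The normal force is N = mg cos 30° = 118.819 N. With F at its minimum the crate is on the verge of sliding down, so static friction is at its maximum μ_s N = 0.2 × 118.819 = 23.764 N and acts up the slope.
Equilibrium along the incline: F + μ_s N = mg sin 30°, so F = 68.600 − 23.764 = 44.836 N.

44.84 N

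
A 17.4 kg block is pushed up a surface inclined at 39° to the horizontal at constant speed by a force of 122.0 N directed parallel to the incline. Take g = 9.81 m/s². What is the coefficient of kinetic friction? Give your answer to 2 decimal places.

At constant speed ΣF = 0 along the incline. The applied 122.0 N acts up the slope; the weight component mg sin 39° = 107.421 N and kinetic friction μN both act down the slope.
So 122.0 = 107.421 + μ × 132.654, giving μ = (122.0 − 107.421) / 132.654 = 0.1099.

0.11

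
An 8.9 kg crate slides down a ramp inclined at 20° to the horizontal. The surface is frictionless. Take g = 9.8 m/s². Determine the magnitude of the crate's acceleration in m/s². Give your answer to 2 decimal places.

Resolving the weight along the incline: the component pulling the crate down the slope is mg sin 20° = 8.9 × 9.8 × 0.3420 = 29.829 N, and the normal force is N = mg cos 20° = 8.9 × 9.8 × 0.9397 = 81.961 N.
With no friction the net force along the incline is 29.829 N, so a = g sin 20° = 29.829 / 8.9 = 3.3516 m/s².

3.35 m/s²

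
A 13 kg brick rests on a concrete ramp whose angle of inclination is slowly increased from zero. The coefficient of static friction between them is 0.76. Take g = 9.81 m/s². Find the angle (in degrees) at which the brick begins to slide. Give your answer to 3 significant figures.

37.2°

At the threshold of sliding, static friction is at its maximum μ_s N and exactly balances the weight component along the incline: mg sin θ = μ_s mg cos θ.
Hence tan θ = μ_s = 0.76, so θ = arctan(0.76) = 37.2348°.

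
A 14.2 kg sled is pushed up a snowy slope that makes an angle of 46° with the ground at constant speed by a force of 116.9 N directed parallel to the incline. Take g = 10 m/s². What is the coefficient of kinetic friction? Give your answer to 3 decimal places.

At constant speed ΣF = 0 along the incline. The applied 116.9 N acts up the slope; the weight component mg sin 46° = 102.146 N and kinetic friction μN both act down the slope.
So 116.9 = 102.146 + μ × 98.641, giving μ = (116.9 − 102.146) / 98.641 = 0.1496.

0.150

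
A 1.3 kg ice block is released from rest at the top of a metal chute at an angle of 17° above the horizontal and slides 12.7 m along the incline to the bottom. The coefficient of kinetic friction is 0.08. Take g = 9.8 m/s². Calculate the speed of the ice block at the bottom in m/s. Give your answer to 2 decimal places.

7.33 m/s

The weight component along the incline is mg sin 17° = 3.725 N and the normal force is N = mg cos 17° = 12.183 N.
Friction up the slope is f = μN = 0.08 × 12.183 = 0.975 N, so the net downslope force is 3.725 − 0.975 = 2.750 N and a = 2.750 / 1.3 = 2.1154 m/s².
Starting from rest over a distance of 12.7 m, v² = 2aL = 2 × 2.1154 × 12.7 = 53.7312, so v = 7.3302 m/s.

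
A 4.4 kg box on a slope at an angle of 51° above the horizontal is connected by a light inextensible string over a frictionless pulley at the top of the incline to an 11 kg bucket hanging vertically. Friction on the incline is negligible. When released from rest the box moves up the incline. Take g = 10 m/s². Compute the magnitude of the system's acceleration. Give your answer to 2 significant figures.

For the box on the incline: the weight component along the slope is m₁g sin 51° = 4.4 × 10 × 0.7771 = 34.192 N and the normal force is N = m₁g cos 51° = 27.690 N.
Newton's second law for the box (up-slope positive): T − 34.192 = 4.4 a. For the hanging bucket (downward positive): 11 × 10 − T = 11 a.
Adding the two equations eliminates T: 75.808 = 15.4 a, so a = 4.9226 m/s².

4.9 m/s²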